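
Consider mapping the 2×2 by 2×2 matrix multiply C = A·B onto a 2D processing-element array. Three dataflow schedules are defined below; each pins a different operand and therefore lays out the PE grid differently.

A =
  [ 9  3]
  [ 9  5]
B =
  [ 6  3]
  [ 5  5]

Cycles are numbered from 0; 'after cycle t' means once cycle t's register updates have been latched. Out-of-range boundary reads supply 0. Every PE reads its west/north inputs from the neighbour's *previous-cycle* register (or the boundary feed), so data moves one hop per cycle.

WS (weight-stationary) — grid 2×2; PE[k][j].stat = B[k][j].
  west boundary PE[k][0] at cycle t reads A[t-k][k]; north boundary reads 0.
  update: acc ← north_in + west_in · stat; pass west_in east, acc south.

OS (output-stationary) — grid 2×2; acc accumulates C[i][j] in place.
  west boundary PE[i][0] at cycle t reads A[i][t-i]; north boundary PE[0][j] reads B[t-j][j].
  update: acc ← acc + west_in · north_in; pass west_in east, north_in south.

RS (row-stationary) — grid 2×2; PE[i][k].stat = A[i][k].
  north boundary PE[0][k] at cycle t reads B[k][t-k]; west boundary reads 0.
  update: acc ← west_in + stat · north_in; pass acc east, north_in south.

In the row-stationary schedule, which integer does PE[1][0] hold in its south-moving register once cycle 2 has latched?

register = 3

Tracing RS — 2×2 array, target PE[1][0]:
  cycle 0: PE[0][0] → acc 54, east 54, south 6
  cycle 0: PE[1][0] → acc 0, east 0, south 0
  cycle 1: PE[0][0] → acc 27, east 27, south 3
  cycle 1: PE[1][0] → acc 54, east 54, south 6
  cycle 2: PE[0][0] → acc 0, east 0, south 0
  cycle 2: PE[1][0] → acc 27, east 27, south 3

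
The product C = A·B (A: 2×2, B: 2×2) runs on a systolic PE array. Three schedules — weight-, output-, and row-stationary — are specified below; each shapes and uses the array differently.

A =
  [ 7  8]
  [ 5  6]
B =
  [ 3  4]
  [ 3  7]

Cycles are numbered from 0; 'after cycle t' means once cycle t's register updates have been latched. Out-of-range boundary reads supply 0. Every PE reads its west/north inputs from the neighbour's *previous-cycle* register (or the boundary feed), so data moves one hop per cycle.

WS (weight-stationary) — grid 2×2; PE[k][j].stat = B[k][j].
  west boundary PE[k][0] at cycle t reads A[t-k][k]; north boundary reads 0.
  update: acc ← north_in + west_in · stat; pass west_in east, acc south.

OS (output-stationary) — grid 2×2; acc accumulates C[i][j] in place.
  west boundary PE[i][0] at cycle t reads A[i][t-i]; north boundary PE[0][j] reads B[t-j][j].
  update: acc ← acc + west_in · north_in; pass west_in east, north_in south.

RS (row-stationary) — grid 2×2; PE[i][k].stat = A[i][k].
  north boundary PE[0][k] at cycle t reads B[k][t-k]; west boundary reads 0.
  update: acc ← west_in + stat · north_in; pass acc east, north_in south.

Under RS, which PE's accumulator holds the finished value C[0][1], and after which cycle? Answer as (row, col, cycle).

RS: C[0][1] accumulates in PE[0][1]:
  after 0 — PE[0][1] acc=0, pass-E 0, pass-S 0
  after 1 — PE[0][1] acc=45, pass-E 45, pass-S 3
  after 2 — PE[0][1] acc=84, pass-E 84, pass-S 7

(row, col, cycle) = (0, 1, 2)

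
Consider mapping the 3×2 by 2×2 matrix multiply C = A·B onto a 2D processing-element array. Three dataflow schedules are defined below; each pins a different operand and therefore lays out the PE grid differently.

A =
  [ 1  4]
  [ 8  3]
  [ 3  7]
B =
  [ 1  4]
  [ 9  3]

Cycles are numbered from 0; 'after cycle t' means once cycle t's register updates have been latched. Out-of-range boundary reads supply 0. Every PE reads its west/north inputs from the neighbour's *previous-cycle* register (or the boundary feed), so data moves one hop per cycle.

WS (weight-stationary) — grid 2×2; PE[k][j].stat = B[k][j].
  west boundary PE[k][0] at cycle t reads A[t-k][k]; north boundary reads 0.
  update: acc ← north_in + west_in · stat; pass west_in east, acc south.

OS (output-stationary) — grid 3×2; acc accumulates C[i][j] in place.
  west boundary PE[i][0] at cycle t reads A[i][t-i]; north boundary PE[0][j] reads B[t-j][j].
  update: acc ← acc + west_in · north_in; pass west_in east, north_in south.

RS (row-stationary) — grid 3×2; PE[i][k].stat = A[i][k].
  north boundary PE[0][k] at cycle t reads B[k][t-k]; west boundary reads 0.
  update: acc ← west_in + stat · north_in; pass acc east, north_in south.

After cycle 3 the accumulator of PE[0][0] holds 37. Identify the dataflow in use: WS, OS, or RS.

Under WS (2×2), PE[0][0]:
  0: (0,0).acc=1  regs=<1,1>
  1: (0,0).acc=8  regs=<8,8>
  2: (0,0).acc=3  regs=<3,3>
  3: (0,0).acc=0  regs=<0,0>
Under OS (3×2), PE[0][0]:
  0: (0,0).acc=1  regs=<1,1>
  1: (0,0).acc=37  regs=<4,9>
  2: (0,0).acc=37  regs=<0,0>
  3: (0,0).acc=37  regs=<0,0>
Under RS (3×2), PE[0][0]:
  0: (0,0).acc=1  regs=<1,1>
  1: (0,0).acc=4  regs=<4,4>
  2: (0,0).acc=0  regs=<0,0>
  3: (0,0).acc=0  regs=<0,0>

dataflow = OS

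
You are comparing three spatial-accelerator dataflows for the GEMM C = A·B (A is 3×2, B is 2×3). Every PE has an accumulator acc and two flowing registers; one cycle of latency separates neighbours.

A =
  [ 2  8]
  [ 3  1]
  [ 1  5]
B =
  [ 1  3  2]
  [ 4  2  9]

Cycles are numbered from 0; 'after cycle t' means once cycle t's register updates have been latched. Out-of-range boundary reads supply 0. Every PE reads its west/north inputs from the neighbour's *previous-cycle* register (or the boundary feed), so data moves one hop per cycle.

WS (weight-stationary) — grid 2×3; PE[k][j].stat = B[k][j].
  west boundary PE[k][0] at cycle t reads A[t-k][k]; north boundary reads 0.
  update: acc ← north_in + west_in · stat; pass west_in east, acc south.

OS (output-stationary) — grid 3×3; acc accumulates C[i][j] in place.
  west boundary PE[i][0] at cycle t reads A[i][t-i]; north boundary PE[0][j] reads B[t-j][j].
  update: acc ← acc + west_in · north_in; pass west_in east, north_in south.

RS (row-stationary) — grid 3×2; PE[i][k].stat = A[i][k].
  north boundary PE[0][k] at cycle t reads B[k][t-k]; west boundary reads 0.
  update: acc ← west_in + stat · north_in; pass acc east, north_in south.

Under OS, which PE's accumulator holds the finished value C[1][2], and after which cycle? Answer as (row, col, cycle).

(row, col, cycle) = (1, 2, 4)

Under OS, C[1][2] lands at PE[1][2]:
  after 0 — PE[1][2] acc=0, pass-E 0, pass-S 0
  after 1 — PE[1][2] acc=0, pass-E 0, pass-S 0
  after 2 — PE[1][2] acc=0, pass-E 0, pass-S 0
  after 3 — PE[1][2] acc=6, pass-E 3, pass-S 2
  after 4 — PE[1][2] acc=15, pass-E 1, pass-S 9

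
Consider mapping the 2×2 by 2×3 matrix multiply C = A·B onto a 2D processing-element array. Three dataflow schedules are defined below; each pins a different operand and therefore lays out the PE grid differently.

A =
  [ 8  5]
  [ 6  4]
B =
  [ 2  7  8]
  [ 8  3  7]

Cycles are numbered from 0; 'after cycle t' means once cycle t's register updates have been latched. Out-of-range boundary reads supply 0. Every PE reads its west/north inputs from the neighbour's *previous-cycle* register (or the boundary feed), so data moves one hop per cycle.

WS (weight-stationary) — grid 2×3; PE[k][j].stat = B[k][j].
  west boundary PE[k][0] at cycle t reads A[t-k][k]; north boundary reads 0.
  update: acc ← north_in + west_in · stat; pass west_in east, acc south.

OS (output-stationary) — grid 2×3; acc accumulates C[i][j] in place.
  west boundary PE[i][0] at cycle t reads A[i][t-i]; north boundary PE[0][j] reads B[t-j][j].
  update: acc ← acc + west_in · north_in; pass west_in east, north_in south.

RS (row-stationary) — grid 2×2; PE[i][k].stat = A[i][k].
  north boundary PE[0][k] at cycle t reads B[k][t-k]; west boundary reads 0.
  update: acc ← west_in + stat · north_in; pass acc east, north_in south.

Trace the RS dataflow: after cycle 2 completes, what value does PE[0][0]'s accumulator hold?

PE[0][0].acc = 64

RS (2×2). Following PE[0][0] plus its west/north inputs:
  0: (0,0).acc=16  regs=<16,2>
  1: (0,0).acc=56  regs=<56,7>
  2: (0,0).acc=64  regs=<64,8>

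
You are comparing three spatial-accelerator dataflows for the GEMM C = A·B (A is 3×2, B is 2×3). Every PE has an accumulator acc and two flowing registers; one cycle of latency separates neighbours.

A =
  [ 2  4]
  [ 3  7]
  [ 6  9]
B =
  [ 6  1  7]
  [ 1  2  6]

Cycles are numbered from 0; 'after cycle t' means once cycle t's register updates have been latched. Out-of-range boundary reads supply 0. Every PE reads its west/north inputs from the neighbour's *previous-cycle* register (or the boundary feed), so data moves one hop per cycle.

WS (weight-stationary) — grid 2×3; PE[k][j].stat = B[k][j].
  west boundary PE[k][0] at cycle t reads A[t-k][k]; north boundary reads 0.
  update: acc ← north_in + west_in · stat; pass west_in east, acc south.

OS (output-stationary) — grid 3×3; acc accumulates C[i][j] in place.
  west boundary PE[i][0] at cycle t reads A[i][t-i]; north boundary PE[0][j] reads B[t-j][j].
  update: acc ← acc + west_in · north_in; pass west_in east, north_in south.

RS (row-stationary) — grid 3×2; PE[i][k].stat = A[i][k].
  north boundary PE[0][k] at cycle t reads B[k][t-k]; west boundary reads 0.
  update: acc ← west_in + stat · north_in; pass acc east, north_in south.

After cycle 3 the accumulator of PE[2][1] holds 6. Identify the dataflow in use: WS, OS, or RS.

dataflow = OS

— WS: 2×3 array has no PE[2][1].
— OS: 3×3; PE[2][1] trace:
  0: (2,1).acc=0  regs=<0,0>
  1: (2,1).acc=0  regs=<0,0>
  2: (2,1).acc=0  regs=<0,0>
  3: (2,1).acc=6  regs=<6,1>
— RS: 3×2; PE[2][1] trace:
  0: (2,1).acc=0  regs=<0,0>
  1: (2,1).acc=0  regs=<0,0>
  2: (2,1).acc=0  regs=<0,0>
  3: (2,1).acc=45  regs=<45,1>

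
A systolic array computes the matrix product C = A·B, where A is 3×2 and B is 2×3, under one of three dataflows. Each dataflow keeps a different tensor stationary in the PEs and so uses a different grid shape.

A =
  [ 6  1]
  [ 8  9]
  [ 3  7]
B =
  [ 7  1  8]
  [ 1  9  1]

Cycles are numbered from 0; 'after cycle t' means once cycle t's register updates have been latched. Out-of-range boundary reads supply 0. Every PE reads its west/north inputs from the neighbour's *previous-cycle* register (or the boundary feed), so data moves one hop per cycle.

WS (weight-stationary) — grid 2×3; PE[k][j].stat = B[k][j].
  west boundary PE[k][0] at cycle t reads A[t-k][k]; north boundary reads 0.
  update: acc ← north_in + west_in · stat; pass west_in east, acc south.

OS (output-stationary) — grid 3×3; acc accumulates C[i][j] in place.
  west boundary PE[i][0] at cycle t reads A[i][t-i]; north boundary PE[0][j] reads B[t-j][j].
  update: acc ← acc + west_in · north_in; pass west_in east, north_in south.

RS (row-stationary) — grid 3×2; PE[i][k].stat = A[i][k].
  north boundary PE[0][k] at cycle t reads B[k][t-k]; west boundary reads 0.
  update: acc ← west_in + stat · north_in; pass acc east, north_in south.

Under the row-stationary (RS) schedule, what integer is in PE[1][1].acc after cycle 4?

PE[1][1].acc = 73

RS on a 3×2 grid — tracing PE[1][1] and its feeders:
  after 0 — PE[0][1] acc=0, pass-E 0, pass-S 0
  after 0 — PE[1][0] acc=0, pass-E 0, pass-S 0
  after 0 — PE[1][1] acc=0, pass-E 0, pass-S 0
  after 1 — PE[0][1] acc=43, pass-E 43, pass-S 1
  after 1 — PE[1][0] acc=56, pass-E 56, pass-S 7
  after 1 — PE[1][1] acc=0, pass-E 0, pass-S 0
  after 2 — PE[0][1] acc=15, pass-E 15, pass-S 9
  after 2 — PE[1][0] acc=8, pass-E 8, pass-S 1
  after 2 — PE[1][1] acc=65, pass-E 65, pass-S 1
  after 3 — PE[0][1] acc=49, pass-E 49, pass-S 1
  after 3 — PE[1][0] acc=64, pass-E 64, pass-S 8
  after 3 — PE[1][1] acc=89, pass-E 89, pass-S 9
  after 4 — PE[0][1] acc=0, pass-E 0, pass-S 0
  after 4 — PE[1][0] acc=0, pass-E 0, pass-S 0
  after 4 — PE[1][1] acc=73, pass-E 73, pass-S 1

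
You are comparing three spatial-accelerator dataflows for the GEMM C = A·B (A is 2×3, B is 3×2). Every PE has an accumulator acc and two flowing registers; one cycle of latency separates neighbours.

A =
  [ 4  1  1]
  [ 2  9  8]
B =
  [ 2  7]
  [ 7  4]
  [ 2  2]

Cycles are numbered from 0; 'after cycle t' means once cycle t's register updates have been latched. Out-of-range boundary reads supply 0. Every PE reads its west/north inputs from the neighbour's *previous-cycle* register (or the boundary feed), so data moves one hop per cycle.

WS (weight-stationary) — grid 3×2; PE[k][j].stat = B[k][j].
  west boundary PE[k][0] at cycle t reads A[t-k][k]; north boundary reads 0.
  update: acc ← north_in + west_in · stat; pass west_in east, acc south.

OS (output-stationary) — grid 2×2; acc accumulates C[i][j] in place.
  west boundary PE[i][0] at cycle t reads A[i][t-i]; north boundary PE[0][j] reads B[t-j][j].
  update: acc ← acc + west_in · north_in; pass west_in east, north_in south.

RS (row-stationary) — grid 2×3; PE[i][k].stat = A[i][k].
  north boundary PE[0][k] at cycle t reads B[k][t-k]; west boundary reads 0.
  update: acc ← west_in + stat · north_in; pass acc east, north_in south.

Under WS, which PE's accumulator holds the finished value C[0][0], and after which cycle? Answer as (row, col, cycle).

(row, col, cycle) = (2, 0, 2)

Under WS, C[0][0] lands at PE[2][0]:
  t=0 PE[2][0]: acc=0 h=0 v=0
  t=1 PE[2][0]: acc=0 h=0 v=0
  t=2 PE[2][0]: acc=17 h=1 v=17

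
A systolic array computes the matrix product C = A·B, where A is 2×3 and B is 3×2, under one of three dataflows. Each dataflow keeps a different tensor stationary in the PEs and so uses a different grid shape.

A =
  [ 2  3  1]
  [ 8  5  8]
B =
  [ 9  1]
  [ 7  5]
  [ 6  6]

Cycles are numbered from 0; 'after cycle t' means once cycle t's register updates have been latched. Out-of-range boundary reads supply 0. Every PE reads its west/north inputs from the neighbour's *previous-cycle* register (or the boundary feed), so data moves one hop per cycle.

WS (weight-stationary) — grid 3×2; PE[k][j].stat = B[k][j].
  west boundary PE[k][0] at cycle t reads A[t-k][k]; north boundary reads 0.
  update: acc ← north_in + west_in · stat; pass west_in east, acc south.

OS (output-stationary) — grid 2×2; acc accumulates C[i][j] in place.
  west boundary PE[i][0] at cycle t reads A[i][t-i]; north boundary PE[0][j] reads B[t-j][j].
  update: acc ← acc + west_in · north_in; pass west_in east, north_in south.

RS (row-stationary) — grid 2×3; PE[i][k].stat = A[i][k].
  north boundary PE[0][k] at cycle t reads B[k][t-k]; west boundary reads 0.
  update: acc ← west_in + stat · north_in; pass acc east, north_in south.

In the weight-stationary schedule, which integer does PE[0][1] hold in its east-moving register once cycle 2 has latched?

Tracing WS — 3×2 array, target PE[0][1]:
  step 0 · PE0,0: acc=18; fwd→2 fwd↓18
  step 0 · PE0,1: acc=0; fwd→0 fwd↓0
  step 1 · PE0,0: acc=72; fwd→8 fwd↓72
  step 1 · PE0,1: acc=2; fwd→2 fwd↓2
  step 2 · PE0,0: acc=0; fwd→0 fwd↓0
  step 2 · PE0,1: acc=8; fwd→8 fwd↓8

register = 8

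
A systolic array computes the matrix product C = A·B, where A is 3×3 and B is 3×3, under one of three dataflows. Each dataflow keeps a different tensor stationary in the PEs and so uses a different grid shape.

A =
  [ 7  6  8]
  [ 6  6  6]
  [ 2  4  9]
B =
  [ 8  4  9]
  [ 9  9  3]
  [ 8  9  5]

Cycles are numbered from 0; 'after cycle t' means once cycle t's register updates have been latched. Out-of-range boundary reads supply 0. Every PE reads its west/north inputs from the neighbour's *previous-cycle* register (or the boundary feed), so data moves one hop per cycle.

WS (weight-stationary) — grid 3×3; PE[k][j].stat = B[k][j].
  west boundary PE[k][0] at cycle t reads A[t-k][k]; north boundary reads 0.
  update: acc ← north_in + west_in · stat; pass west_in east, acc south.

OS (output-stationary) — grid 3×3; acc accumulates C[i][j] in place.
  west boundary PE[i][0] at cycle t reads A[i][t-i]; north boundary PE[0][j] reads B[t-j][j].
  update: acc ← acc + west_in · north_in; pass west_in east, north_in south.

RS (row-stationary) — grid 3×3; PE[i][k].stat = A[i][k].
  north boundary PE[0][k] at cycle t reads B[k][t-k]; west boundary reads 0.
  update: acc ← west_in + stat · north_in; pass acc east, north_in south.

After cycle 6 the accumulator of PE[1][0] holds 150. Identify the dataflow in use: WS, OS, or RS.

WS [3×3] PE[1][0] across cycles:
  c0 r1c0: 0 / 0 / 0
  c1 r1c0: 110 / 6 / 110
  c2 r1c0: 102 / 6 / 102
  c3 r1c0: 52 / 4 / 52
  c4 r1c0: 0 / 0 / 0
  c5 r1c0: 0 / 0 / 0
  c6 r1c0: 0 / 0 / 0
OS [3×3] PE[1][0] across cycles:
  c0 r1c0: 0 / 0 / 0
  c1 r1c0: 48 / 6 / 8
  c2 r1c0: 102 / 6 / 9
  c3 r1c0: 150 / 6 / 8
  c4 r1c0: 150 / 0 / 0
  c5 r1c0: 150 / 0 / 0
  c6 r1c0: 150 / 0 / 0
RS [3×3] PE[1][0] across cycles:
  c0 r1c0: 0 / 0 / 0
  c1 r1c0: 48 / 48 / 8
  c2 r1c0: 24 / 24 / 4
  c3 r1c0: 54 / 54 / 9
  c4 r1c0: 0 / 0 / 0
  c5 r1c0: 0 / 0 / 0
  c6 r1c0: 0 / 0 / 0

dataflow = OS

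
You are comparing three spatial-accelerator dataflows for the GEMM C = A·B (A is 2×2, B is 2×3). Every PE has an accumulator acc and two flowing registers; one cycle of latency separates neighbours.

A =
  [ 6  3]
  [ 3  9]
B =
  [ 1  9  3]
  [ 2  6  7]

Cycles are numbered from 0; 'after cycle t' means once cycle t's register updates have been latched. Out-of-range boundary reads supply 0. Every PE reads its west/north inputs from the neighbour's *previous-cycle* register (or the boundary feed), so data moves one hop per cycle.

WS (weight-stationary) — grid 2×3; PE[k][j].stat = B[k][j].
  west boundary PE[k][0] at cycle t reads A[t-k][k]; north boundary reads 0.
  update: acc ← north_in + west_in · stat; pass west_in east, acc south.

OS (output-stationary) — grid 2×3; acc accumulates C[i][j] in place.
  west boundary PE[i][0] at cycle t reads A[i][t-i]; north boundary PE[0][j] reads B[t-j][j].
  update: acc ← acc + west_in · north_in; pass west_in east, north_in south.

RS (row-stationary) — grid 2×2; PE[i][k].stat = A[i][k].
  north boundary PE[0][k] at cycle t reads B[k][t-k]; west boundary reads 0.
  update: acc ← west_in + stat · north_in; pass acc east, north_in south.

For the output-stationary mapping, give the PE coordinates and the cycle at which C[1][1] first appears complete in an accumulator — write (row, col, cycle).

OS — PE[1][1] is where C[1][1] collects:
  step 0 · PE1,1: acc=0; fwd→0 fwd↓0
  step 1 · PE1,1: acc=0; fwd→0 fwd↓0
  step 2 · PE1,1: acc=27; fwd→3 fwd↓9
  step 3 · PE1,1: acc=81; fwd→9 fwd↓6

(row, col, cycle) = (1, 1, 3)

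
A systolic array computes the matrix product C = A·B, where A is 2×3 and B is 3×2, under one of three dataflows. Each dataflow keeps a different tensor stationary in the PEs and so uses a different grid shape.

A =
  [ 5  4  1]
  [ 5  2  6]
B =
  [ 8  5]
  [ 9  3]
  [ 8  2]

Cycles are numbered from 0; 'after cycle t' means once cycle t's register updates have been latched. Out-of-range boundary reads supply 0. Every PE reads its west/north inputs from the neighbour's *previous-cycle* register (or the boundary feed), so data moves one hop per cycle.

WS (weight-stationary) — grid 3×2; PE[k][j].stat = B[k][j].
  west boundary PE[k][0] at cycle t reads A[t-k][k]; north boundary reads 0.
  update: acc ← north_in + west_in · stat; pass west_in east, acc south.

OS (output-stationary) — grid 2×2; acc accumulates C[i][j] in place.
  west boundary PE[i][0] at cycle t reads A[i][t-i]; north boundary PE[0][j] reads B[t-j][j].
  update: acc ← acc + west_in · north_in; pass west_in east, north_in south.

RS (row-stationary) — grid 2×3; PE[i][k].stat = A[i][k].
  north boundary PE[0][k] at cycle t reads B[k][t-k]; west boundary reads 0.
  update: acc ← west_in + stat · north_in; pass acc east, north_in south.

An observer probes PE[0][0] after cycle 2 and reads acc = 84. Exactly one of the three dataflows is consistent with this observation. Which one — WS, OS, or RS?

WS [3×2] PE[0][0] across cycles:
  [0] (0,0) acc=40 (h:5 v:40)
  [1] (0,0) acc=40 (h:5 v:40)
  [2] (0,0) acc=0 (h:0 v:0)
OS [2×2] PE[0][0] across cycles:
  [0] (0,0) acc=40 (h:5 v:8)
  [1] (0,0) acc=76 (h:4 v:9)
  [2] (0,0) acc=84 (h:1 v:8)
RS [2×3] PE[0][0] across cycles:
  [0] (0,0) acc=40 (h:40 v:8)
  [1] (0,0) acc=25 (h:25 v:5)
  [2] (0,0) acc=0 (h:0 v:0)

dataflow = OS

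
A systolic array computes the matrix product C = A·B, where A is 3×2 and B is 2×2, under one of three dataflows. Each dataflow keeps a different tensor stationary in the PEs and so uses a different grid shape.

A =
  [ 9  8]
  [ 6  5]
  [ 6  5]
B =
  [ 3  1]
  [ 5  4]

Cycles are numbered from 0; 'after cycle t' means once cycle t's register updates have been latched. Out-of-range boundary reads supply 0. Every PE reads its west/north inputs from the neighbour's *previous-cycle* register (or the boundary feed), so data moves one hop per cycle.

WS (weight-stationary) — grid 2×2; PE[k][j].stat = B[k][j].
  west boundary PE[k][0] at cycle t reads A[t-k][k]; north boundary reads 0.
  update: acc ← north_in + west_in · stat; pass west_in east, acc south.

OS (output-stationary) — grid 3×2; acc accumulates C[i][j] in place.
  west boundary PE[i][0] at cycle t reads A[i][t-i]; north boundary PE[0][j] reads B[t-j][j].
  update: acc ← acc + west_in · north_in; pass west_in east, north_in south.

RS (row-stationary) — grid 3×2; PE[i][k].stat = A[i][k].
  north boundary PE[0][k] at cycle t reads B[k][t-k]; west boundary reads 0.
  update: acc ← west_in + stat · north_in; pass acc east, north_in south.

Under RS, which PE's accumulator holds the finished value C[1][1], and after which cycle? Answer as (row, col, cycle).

(row, col, cycle) = (1, 1, 3)

Under RS, C[1][1] lands at PE[1][1]:
  after 0 — PE[1][1] acc=0, pass-E 0, pass-S 0
  after 1 — PE[1][1] acc=0, pass-E 0, pass-S 0
  after 2 — PE[1][1] acc=43, pass-E 43, pass-S 5
  after 3 — PE[1][1] acc=26, pass-E 26, pass-S 4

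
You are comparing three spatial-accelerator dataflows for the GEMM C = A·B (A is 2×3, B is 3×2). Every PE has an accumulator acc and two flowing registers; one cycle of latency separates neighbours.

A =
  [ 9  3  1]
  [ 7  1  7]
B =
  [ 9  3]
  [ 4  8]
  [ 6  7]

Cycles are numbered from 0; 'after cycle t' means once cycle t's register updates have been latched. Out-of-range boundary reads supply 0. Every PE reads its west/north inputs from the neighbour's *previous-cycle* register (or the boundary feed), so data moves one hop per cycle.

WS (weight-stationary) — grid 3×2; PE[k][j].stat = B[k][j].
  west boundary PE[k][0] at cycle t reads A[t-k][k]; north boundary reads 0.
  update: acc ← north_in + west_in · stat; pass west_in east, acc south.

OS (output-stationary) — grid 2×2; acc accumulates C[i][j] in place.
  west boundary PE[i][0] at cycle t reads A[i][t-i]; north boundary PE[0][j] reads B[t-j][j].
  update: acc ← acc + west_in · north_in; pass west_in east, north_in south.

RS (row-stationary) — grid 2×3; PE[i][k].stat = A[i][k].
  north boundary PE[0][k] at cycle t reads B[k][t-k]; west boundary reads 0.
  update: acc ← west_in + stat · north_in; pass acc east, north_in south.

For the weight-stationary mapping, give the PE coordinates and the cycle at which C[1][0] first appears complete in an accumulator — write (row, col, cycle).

(row, col, cycle) = (2, 0, 3)

WS — PE[2][0] is where C[1][0] collects:
  [0] (2,0) acc=0 (h:0 v:0)
  [1] (2,0) acc=0 (h:0 v:0)
  [2] (2,0) acc=99 (h:1 v:99)
  [3] (2,0) acc=109 (h:7 v:109)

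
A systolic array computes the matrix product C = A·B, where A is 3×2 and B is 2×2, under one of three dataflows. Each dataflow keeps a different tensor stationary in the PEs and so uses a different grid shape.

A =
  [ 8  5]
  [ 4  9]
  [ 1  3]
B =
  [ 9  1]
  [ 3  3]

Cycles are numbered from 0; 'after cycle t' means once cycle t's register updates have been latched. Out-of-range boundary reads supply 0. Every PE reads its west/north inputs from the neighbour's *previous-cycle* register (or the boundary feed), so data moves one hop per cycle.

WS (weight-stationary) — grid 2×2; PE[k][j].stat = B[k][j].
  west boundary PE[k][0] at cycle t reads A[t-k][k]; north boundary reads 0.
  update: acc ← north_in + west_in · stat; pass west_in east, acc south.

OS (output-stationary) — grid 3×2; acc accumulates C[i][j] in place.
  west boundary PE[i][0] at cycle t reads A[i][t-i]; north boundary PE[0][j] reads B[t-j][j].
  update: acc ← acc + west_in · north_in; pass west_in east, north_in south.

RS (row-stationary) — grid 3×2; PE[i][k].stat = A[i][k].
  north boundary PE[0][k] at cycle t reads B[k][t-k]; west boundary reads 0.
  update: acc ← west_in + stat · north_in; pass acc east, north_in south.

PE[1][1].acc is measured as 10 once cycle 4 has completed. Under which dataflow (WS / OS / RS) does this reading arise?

dataflow = WS

— WS: 2×2; PE[1][1] trace:
  after 0 — PE[1][1] acc=0, pass-E 0, pass-S 0
  after 1 — PE[1][1] acc=0, pass-E 0, pass-S 0
  after 2 — PE[1][1] acc=23, pass-E 5, pass-S 23
  after 3 — PE[1][1] acc=31, pass-E 9, pass-S 31
  after 4 — PE[1][1] acc=10, pass-E 3, pass-S 10
— OS: 3×2; PE[1][1] trace:
  after 0 — PE[1][1] acc=0, pass-E 0, pass-S 0
  after 1 — PE[1][1] acc=0, pass-E 0, pass-S 0
  after 2 — PE[1][1] acc=4, pass-E 4, pass-S 1
  after 3 — PE[1][1] acc=31, pass-E 9, pass-S 3
  after 4 — PE[1][1] acc=31, pass-E 0, pass-S 0
— RS: 3×2; PE[1][1] trace:
  after 0 — PE[1][1] acc=0, pass-E 0, pass-S 0
  after 1 — PE[1][1] acc=0, pass-E 0, pass-S 0
  after 2 — PE[1][1] acc=63, pass-E 63, pass-S 3
  after 3 — PE[1][1] acc=31, pass-E 31, pass-S 3
  after 4 — PE[1][1] acc=0, pass-E 0, pass-S 0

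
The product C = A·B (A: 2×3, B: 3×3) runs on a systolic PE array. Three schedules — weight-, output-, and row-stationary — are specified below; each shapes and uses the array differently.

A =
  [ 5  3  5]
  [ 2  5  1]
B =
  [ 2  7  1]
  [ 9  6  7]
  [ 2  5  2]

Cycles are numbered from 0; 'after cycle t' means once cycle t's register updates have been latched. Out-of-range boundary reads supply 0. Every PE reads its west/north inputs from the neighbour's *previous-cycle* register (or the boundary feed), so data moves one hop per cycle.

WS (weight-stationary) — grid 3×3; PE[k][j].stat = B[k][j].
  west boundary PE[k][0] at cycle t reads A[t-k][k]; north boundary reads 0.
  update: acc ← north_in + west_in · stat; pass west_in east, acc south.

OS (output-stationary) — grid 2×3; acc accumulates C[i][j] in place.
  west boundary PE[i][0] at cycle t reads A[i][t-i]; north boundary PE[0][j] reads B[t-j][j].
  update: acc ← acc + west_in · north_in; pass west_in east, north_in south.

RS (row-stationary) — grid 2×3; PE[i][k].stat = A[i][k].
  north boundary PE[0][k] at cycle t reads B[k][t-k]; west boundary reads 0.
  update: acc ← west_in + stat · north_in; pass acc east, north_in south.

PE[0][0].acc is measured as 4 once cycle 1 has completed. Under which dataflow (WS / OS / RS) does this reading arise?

— WS: 3×3; PE[0][0] trace:
  after 0 — PE[0][0] acc=10, pass-E 5, pass-S 10
  after 1 — PE[0][0] acc=4, pass-E 2, pass-S 4
— OS: 2×3; PE[0][0] trace:
  after 0 — PE[0][0] acc=10, pass-E 5, pass-S 2
  after 1 — PE[0][0] acc=37, pass-E 3, pass-S 9
— RS: 2×3; PE[0][0] trace:
  after 0 — PE[0][0] acc=10, pass-E 10, pass-S 2
  after 1 — PE[0][0] acc=35, pass-E 35, pass-S 7

dataflow = WS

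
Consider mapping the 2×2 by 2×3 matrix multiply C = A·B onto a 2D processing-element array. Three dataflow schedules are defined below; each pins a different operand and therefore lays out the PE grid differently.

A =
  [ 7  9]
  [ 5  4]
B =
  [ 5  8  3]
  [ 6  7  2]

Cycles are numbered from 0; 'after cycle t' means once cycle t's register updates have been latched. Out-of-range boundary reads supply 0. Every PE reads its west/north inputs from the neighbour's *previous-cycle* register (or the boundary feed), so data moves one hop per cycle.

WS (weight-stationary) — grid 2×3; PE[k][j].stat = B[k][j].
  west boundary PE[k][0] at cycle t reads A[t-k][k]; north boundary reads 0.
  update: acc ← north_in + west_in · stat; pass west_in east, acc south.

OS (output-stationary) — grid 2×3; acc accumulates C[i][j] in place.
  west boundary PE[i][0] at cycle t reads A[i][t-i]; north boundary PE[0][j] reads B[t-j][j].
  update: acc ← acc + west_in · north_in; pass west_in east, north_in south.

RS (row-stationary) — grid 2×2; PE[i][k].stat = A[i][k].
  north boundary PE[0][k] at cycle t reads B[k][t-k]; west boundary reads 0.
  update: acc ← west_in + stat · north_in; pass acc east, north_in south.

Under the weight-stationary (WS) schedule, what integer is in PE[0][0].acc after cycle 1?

PE[0][0].acc = 25

WS 2×3: PE[0][0] cycle-by-cycle (with neighbour feeds):
  @0  [0,0]  acc 35  |  →7  ↓35
  @1  [0,0]  acc 25  |  →5  ↓25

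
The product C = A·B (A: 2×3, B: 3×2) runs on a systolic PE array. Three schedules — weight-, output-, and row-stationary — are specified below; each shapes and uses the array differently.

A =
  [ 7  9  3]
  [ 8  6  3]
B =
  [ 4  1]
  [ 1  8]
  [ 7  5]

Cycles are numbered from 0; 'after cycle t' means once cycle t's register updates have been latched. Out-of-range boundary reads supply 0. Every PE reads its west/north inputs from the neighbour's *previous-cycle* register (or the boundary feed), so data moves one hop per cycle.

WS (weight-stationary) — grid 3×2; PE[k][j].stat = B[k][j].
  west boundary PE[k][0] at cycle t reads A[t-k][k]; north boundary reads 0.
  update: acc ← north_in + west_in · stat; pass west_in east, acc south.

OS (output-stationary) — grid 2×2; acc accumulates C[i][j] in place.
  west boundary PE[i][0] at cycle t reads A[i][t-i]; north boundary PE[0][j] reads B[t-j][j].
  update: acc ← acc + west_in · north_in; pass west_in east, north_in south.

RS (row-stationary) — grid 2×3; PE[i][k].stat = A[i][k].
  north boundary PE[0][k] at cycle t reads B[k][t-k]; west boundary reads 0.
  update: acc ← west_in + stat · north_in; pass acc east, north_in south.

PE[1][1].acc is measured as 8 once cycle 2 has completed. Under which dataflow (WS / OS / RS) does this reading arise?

WS (3×2 grid), PE[1][1]:
  step 0 · PE1,1: acc=0; fwd→0 fwd↓0
  step 1 · PE1,1: acc=0; fwd→0 fwd↓0
  step 2 · PE1,1: acc=79; fwd→9 fwd↓79
OS (2×2 grid), PE[1][1]:
  step 0 · PE1,1: acc=0; fwd→0 fwd↓0
  step 1 · PE1,1: acc=0; fwd→0 fwd↓0
  step 2 · PE1,1: acc=8; fwd→8 fwd↓1
RS (2×3 grid), PE[1][1]:
  step 0 · PE1,1: acc=0; fwd→0 fwd↓0
  step 1 · PE1,1: acc=0; fwd→0 fwd↓0
  step 2 · PE1,1: acc=38; fwd→38 fwd↓1

dataflow = OS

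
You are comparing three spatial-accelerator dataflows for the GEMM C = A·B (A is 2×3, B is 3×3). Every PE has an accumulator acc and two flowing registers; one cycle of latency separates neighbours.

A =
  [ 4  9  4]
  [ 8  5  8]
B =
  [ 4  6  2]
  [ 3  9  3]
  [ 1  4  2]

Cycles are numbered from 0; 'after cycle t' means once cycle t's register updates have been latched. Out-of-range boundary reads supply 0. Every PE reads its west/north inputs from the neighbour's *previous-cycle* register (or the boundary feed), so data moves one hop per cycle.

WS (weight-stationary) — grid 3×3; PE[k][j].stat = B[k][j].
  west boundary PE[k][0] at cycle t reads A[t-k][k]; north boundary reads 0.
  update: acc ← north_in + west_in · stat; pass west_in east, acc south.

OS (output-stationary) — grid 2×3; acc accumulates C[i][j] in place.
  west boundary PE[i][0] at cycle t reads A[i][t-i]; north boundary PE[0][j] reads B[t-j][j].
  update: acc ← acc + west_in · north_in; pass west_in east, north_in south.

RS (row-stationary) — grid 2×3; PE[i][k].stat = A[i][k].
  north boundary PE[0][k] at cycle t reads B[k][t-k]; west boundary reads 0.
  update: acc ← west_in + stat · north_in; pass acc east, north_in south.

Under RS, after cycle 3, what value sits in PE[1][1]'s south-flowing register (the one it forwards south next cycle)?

register = 9

RS on a 2×3 grid — tracing PE[1][1] and its feeders:
  @0  [0,1]  acc 0  |  →0  ↓0
  @0  [1,0]  acc 0  |  →0  ↓0
  @0  [1,1]  acc 0  |  →0  ↓0
  @1  [0,1]  acc 43  |  →43  ↓3
  @1  [1,0]  acc 32  |  →32  ↓4
  @1  [1,1]  acc 0  |  →0  ↓0
  @2  [0,1]  acc 105  |  →105  ↓9
  @2  [1,0]  acc 48  |  →48  ↓6
  @2  [1,1]  acc 47  |  →47  ↓3
  @3  [0,1]  acc 35  |  →35  ↓3
  @3  [1,0]  acc 16  |  →16  ↓2
  @3  [1,1]  acc 93  |  →93  ↓9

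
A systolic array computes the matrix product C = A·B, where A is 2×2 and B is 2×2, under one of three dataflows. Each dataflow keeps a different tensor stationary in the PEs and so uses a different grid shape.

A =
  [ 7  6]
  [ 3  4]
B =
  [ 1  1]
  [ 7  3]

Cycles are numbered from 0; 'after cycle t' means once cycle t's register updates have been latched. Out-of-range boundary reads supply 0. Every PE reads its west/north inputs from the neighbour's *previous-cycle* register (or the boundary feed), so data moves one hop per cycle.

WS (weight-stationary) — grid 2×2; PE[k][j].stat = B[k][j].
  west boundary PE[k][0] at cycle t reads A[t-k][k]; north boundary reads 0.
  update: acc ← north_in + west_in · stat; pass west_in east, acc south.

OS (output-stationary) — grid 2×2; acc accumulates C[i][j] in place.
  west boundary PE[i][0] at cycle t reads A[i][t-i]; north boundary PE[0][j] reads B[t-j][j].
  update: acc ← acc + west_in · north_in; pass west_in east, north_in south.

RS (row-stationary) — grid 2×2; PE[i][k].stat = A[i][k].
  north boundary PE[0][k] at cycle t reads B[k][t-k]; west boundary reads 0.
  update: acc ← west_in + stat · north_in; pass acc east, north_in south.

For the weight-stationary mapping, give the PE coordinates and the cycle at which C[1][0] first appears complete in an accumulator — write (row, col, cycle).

WS — PE[1][0] is where C[1][0] collects:
  @0  [1,0]  acc 0  |  →0  ↓0
  @1  [1,0]  acc 49  |  →6  ↓49
  @2  [1,0]  acc 31  |  →4  ↓31

(row, col, cycle) = (1, 0, 2)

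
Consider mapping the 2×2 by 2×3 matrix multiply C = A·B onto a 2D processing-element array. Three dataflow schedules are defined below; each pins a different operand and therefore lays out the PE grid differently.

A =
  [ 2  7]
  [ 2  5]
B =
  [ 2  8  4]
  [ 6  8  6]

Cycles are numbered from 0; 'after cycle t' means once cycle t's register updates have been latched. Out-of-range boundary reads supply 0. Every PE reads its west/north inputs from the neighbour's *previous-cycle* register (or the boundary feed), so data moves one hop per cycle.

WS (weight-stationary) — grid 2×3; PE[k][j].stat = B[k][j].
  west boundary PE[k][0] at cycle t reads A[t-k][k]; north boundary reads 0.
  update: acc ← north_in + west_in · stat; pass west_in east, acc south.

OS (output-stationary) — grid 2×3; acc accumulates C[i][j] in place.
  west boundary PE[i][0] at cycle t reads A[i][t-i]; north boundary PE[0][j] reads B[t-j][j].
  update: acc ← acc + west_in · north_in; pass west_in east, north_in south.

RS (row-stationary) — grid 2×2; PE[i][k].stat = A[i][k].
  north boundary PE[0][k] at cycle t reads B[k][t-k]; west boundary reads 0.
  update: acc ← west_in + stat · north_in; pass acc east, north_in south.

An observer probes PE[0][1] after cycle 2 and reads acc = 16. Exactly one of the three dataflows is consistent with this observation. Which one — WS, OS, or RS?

dataflow = WS

WS [2×3] PE[0][1] across cycles:
  after 0 — PE[0][1] acc=0, pass-E 0, pass-S 0
  after 1 — PE[0][1] acc=16, pass-E 2, pass-S 16
  after 2 — PE[0][1] acc=16, pass-E 2, pass-S 16
OS [2×3] PE[0][1] across cycles:
  after 0 — PE[0][1] acc=0, pass-E 0, pass-S 0
  after 1 — PE[0][1] acc=16, pass-E 2, pass-S 8
  after 2 — PE[0][1] acc=72, pass-E 7, pass-S 8
RS [2×2] PE[0][1] across cycles:
  after 0 — PE[0][1] acc=0, pass-E 0, pass-S 0
  after 1 — PE[0][1] acc=46, pass-E 46, pass-S 6
  after 2 — PE[0][1] acc=72, pass-E 72, pass-S 8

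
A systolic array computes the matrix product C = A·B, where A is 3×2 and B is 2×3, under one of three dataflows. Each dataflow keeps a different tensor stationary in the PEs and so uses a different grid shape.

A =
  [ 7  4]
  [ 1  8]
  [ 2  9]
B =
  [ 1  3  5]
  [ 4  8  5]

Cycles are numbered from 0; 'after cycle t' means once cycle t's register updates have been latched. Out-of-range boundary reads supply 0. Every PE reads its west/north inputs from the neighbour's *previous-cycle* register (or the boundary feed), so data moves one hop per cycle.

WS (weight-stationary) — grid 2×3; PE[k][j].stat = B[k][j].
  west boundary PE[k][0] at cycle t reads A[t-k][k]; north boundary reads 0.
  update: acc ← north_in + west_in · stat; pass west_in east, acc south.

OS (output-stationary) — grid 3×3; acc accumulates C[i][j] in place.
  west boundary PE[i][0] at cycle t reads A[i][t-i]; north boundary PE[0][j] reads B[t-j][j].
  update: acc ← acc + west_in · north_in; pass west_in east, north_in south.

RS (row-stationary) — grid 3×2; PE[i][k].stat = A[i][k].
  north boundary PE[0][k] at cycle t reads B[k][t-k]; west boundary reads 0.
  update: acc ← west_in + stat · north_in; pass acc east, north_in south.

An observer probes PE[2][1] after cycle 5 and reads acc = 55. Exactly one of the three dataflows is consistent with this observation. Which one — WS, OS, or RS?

dataflow = RS

— WS: 2×3 array has no PE[2][1].
OS [3×3] PE[2][1] across cycles:
  t=0 PE[2][1]: acc=0 h=0 v=0
  t=1 PE[2][1]: acc=0 h=0 v=0
  t=2 PE[2][1]: acc=0 h=0 v=0
  t=3 PE[2][1]: acc=6 h=2 v=3
  t=4 PE[2][1]: acc=78 h=9 v=8
  t=5 PE[2][1]: acc=78 h=0 v=0
RS [3×2] PE[2][1] across cycles:
  t=0 PE[2][1]: acc=0 h=0 v=0
  t=1 PE[2][1]: acc=0 h=0 v=0
  t=2 PE[2][1]: acc=0 h=0 v=0
  t=3 PE[2][1]: acc=38 h=38 v=4
  t=4 PE[2][1]: acc=78 h=78 v=8
  t=5 PE[2][1]: acc=55 h=55 v=5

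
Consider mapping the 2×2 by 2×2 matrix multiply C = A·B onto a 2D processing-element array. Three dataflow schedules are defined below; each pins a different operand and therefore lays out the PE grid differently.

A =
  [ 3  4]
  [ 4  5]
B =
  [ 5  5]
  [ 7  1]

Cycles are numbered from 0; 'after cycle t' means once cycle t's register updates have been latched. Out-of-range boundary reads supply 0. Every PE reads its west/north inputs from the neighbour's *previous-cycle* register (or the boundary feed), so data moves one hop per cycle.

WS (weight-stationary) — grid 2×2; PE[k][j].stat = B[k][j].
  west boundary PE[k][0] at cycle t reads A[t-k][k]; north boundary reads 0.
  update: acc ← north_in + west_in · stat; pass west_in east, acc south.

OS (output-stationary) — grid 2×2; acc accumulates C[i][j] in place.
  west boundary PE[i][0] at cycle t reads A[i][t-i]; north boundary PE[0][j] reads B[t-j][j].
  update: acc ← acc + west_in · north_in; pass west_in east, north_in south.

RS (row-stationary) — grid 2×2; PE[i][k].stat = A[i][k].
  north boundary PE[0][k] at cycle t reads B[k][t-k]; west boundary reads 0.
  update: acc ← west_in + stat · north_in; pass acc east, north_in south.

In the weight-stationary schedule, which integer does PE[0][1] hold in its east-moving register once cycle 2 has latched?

register = 4

Tracing WS — 2×2 array, target PE[0][1]:
  c0 r0c0: 15 / 3 / 15
  c0 r0c1: 0 / 0 / 0
  c1 r0c0: 20 / 4 / 20
  c1 r0c1: 15 / 3 / 15
  c2 r0c0: 0 / 0 / 0
  c2 r0c1: 20 / 4 / 20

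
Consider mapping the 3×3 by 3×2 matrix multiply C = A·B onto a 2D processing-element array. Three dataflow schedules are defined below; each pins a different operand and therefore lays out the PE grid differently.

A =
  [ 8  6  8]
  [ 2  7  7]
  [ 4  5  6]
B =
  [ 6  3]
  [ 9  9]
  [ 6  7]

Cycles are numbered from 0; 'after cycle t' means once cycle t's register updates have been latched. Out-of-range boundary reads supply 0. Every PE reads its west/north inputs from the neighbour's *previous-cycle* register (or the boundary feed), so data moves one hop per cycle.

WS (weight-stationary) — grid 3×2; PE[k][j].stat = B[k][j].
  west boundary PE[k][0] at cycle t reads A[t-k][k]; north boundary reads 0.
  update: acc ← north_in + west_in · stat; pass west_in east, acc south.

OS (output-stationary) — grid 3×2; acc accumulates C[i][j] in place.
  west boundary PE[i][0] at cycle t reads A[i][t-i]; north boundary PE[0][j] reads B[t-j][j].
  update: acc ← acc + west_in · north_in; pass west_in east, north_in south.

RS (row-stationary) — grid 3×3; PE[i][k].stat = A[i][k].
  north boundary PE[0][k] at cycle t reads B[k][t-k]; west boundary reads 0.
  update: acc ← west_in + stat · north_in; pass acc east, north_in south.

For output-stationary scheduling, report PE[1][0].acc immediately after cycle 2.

Tracing OS — 3×2 array, target PE[1][0]:
  t=0 PE[0][0]: acc=48 h=8 v=6
  t=0 PE[1][0]: acc=0 h=0 v=0
  t=1 PE[0][0]: acc=102 h=6 v=9
  t=1 PE[1][0]: acc=12 h=2 v=6
  t=2 PE[0][0]: acc=150 h=8 v=6
  t=2 PE[1][0]: acc=75 h=7 v=9

PE[1][0].acc = 75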